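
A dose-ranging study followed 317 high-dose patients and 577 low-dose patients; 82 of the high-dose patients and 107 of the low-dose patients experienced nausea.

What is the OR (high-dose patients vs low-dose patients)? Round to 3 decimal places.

OR = (82 × 470) / (235 × 107) = 38540/25145 ≈ 1.533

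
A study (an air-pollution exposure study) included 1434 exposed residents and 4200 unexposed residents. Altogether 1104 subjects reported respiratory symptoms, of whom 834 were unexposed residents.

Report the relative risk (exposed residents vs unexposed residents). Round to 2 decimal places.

RR = 0.95

exposed residents with the outcome: 1104 − 834 = 270
exposed residents without the outcome: 1434 − 270 = 1164
unexposed residents without the outcome: 4200 − 834 = 3366
risk, exposed residents = 270/1434 = 0.1883
risk, unexposed residents = 834/4200 = 0.1986
RR = 0.1883 / 0.1986 = 0.95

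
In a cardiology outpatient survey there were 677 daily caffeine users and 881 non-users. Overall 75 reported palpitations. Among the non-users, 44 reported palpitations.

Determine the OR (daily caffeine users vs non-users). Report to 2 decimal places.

daily caffeine users with the outcome: 75 − 44 = 31
daily caffeine users without the outcome: 677 − 31 = 646
non-users without the outcome: 881 − 44 = 837
OR = (31 × 837) / (646 × 44) = 25947/28424 ≈ 0.91

OR = 0.91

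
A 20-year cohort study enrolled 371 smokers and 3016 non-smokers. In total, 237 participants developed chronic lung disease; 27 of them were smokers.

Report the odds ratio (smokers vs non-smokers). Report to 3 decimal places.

OR = 1.049

smokers without the outcome: 371 − 27 = 344
non-smokers with the outcome: 237 − 27 = 210
non-smokers without the outcome: 3016 − 210 = 2806
odds, smokers = 27/344 = 0.0785
odds, non-smokers = 210/2806 = 0.0748
OR = 0.0785 / 0.0748 = 1.049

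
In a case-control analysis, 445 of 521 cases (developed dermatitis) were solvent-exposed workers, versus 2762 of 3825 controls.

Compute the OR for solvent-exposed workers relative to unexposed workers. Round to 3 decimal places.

odds, solvent-exposed workers = 445/2762 = 0.1611
odds, unexposed workers = 76/1063 = 0.0715
OR = 0.1611 / 0.0715 = 2.253

2.253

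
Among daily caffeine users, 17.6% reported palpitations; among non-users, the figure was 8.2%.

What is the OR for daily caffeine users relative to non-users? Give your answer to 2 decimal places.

odds, daily caffeine users = 0.1760/0.8240 = 0.2136
odds, non-users = 0.0820/0.9180 = 0.0893
OR = 0.2136 / 0.0893 = 2.39

OR ≈ 2.39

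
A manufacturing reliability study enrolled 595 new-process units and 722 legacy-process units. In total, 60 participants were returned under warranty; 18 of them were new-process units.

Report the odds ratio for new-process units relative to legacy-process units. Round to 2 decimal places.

new-process units without the outcome: 595 − 18 = 577
legacy-process units with the outcome: 60 − 18 = 42
legacy-process units without the outcome: 722 − 42 = 680
odds, new-process units = 18/577 = 0.03120
odds, legacy-process units = 42/680 = 0.06176
OR = 0.03120 / 0.06176 = 0.51

0.51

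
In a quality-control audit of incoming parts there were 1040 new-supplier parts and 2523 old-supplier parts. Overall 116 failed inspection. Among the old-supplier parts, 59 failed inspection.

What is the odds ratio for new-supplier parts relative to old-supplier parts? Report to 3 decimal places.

new-supplier parts with the outcome: 116 − 59 = 57
new-supplier parts without the outcome: 1040 − 57 = 983
old-supplier parts without the outcome: 2523 − 59 = 2464
odds, new-supplier parts = 57/983 = 0.05799
odds, old-supplier parts = 59/2464 = 0.02394
OR = 0.05799 / 0.02394 = 2.422

OR: 2.422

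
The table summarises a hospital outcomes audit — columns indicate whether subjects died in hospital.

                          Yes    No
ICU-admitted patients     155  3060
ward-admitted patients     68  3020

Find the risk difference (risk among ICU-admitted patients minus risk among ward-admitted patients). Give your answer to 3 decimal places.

risk, ICU-admitted patients = 155/3215 = 0.04821
risk, ward-admitted patients = 68/3088 = 0.02202
risk difference = 0.04821 − 0.02202 = 0.026

RD ≈ 0.026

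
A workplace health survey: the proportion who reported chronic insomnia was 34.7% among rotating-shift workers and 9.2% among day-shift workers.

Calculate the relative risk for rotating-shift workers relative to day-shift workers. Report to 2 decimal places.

RR = 0.3470 / 0.0920 = 3.77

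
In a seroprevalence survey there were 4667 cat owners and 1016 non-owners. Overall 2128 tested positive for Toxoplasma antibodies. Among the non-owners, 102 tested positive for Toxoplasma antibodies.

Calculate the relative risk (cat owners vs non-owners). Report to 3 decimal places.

4.324

cat owners with the outcome: 2128 − 102 = 2026
cat owners without the outcome: 4667 − 2026 = 2641
non-owners without the outcome: 1016 − 102 = 914
risk, cat owners = 2026/4667 = 0.4341
risk, non-owners = 102/1016 = 0.1004
RR = 0.4341 / 0.1004 = 4.324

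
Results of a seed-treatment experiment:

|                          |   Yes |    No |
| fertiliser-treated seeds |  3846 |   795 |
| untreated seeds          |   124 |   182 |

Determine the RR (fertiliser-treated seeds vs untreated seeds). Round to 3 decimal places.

RR ≈ 2.045

risk, fertiliser-treated seeds = 3846/4641 = 0.8287
risk, untreated seeds = 124/306 = 0.4052
RR = 0.8287 / 0.4052 = 2.045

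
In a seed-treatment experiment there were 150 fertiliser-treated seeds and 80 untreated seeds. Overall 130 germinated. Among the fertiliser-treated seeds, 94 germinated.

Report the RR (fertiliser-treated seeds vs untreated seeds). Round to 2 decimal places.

fertiliser-treated seeds without the outcome: 150 − 94 = 56
untreated seeds with the outcome: 130 − 94 = 36
untreated seeds without the outcome: 80 − 36 = 44
risk, fertiliser-treated seeds = 94/150 = 0.6267
risk, untreated seeds = 36/80 = 0.4500
RR = 0.6267 / 0.4500 = 1.39

1.39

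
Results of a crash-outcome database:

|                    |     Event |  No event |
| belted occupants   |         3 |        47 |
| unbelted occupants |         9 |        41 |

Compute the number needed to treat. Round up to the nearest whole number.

risk, belted occupants = 3/50 = 0.060000
risk, unbelted occupants = 9/50 = 0.180000
absolute risk difference = 0.120000
1 / 0.120000 = 8.333 → round up → 9

NNT = 9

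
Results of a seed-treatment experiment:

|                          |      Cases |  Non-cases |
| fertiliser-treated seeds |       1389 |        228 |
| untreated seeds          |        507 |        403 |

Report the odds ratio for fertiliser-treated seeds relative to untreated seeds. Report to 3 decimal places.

odds, fertiliser-treated seeds = 1389/228 = 6.0921
odds, untreated seeds = 507/403 = 1.2581
OR = 6.0921 / 1.2581 = 4.842

OR ≈ 4.842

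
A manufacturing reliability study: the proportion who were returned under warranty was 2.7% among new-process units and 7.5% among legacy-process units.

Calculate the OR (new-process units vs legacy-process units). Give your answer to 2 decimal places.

0.34

odds, new-process units = 0.02700/0.97300 = 0.02775
odds, legacy-process units = 0.07500/0.92500 = 0.08108
OR = 0.02775 / 0.08108 = 0.34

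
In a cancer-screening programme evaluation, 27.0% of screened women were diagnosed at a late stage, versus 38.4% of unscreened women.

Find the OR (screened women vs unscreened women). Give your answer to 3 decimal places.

OR = 0.593

odds, screened women = 0.2700/0.7300 = 0.3699
odds, unscreened women = 0.3840/0.6160 = 0.6234
OR = 0.3699 / 0.6234 = 0.593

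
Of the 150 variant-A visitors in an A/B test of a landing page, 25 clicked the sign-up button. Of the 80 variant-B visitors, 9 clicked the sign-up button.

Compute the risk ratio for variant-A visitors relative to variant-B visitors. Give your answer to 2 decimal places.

risk, variant-A visitors = 25/150 = 0.1667
risk, variant-B visitors = 9/80 = 0.1125
RR = 0.1667 / 0.1125 = 1.48

1.48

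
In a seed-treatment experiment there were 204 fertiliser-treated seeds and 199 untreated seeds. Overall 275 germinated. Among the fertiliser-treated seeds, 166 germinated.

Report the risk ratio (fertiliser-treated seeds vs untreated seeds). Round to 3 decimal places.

1.486

fertiliser-treated seeds without the outcome: 204 − 166 = 38
untreated seeds with the outcome: 275 − 166 = 109
untreated seeds without the outcome: 199 − 109 = 90
risk, fertiliser-treated seeds = 166/204 = 0.8137
risk, untreated seeds = 109/199 = 0.5477
RR = 0.8137 / 0.5477 = 1.486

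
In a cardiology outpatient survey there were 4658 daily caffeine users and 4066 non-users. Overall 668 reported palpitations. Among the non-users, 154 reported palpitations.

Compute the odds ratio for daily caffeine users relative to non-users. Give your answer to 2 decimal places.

daily caffeine users with the outcome: 668 − 154 = 514
daily caffeine users without the outcome: 4658 − 514 = 4144
non-users without the outcome: 4066 − 154 = 3912
OR = (514 × 3912) / (4144 × 154) = 2010768/638176 ≈ 3.15

OR: 3.15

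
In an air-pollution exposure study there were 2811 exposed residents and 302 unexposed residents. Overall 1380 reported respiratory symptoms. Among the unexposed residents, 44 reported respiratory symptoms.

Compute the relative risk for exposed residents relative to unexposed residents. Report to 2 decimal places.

exposed residents with the outcome: 1380 − 44 = 1336
exposed residents without the outcome: 2811 − 1336 = 1475
unexposed residents without the outcome: 302 − 44 = 258
risk, exposed residents = 1336/2811 = 0.4753
risk, unexposed residents = 44/302 = 0.1457
RR = 0.4753 / 0.1457 = 3.26

RR ≈ 3.26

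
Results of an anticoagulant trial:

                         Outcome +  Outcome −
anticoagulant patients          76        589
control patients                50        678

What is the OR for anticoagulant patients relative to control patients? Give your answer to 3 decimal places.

odds, anticoagulant patients = 76/589 = 0.1290
odds, control patients = 50/678 = 0.0737
OR = 0.1290 / 0.0737 = 1.750

OR ≈ 1.750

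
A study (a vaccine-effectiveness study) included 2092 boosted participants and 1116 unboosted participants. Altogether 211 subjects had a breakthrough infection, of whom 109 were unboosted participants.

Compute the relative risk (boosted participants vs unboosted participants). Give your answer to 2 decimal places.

boosted participants with the outcome: 211 − 109 = 102
boosted participants without the outcome: 2092 − 102 = 1990
unboosted participants without the outcome: 1116 − 109 = 1007
risk, boosted participants = 102/2092 = 0.04876
risk, unboosted participants = 109/1116 = 0.09767
RR = 0.04876 / 0.09767 = 0.50

0.50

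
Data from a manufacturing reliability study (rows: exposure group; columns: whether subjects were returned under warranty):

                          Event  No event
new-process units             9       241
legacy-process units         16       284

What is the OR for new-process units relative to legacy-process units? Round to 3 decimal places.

OR = (9 × 284) / (241 × 16) = 2556/3856 ≈ 0.663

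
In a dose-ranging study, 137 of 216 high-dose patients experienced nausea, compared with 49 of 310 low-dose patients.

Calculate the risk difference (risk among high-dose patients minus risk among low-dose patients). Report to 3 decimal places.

0.476

risk, high-dose patients = 137/216 = 0.6343
risk, low-dose patients = 49/310 = 0.1581
risk difference = 0.6343 − 0.1581 = 0.476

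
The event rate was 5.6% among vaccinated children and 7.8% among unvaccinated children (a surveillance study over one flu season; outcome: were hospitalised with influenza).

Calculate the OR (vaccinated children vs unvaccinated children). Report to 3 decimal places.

0.701

odds, vaccinated children = 0.0560/0.9440 = 0.0593
odds, unvaccinated children = 0.0780/0.9220 = 0.0846
OR = 0.0593 / 0.0846 = 0.701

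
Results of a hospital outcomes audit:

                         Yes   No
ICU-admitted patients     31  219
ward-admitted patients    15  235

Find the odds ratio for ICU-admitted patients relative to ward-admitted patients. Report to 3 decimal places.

OR = (31 × 235) / (219 × 15) = 7285/3285 ≈ 2.218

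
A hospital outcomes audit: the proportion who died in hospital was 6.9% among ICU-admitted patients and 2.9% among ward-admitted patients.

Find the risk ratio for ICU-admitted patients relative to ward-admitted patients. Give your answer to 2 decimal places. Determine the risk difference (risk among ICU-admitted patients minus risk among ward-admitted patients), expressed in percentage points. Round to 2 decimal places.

RR = 0.06900 / 0.02900 = 2.38
risk difference = 0.06900 − 0.02900 = 0.04000 → 4.00 percentage points

RR = 2.38; RD = 4.00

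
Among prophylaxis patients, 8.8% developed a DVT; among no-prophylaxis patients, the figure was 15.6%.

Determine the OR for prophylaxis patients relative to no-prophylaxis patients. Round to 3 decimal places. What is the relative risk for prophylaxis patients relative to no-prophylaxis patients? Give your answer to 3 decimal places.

odds, prophylaxis patients = 0.0880/0.9120 = 0.0965
odds, no-prophylaxis patients = 0.1560/0.8440 = 0.1848
OR = 0.0965 / 0.1848 = 0.522
RR = 0.0880 / 0.1560 = 0.564

OR = 0.522; RR = 0.564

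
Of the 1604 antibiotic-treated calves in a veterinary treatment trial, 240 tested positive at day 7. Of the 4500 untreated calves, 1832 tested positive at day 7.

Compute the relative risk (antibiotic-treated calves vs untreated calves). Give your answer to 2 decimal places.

RR: 0.37

risk, antibiotic-treated calves = 240/1604 = 0.1496
risk, untreated calves = 1832/4500 = 0.4071
RR = 0.1496 / 0.4071 = 0.37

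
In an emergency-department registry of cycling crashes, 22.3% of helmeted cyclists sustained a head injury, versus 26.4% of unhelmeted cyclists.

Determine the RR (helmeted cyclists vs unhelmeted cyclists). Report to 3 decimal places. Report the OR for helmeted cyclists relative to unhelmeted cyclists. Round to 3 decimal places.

RR = 0.845; OR = 0.800

RR = 0.2230 / 0.2640 = 0.845
odds, helmeted cyclists = 0.2230/0.7770 = 0.2870
odds, unhelmeted cyclists = 0.2640/0.7360 = 0.3587
OR = 0.2870 / 0.3587 = 0.800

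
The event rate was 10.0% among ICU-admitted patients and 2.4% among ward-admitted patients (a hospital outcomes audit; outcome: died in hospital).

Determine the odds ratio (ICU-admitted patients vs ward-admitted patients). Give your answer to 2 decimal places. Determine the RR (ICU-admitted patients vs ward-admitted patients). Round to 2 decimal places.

odds, ICU-admitted patients = 0.10000/0.90000 = 0.11111
odds, ward-admitted patients = 0.02400/0.97600 = 0.02459
OR = 0.11111 / 0.02459 = 4.52
RR = 0.10000 / 0.02400 = 4.17

OR = 4.52; RR = 4.17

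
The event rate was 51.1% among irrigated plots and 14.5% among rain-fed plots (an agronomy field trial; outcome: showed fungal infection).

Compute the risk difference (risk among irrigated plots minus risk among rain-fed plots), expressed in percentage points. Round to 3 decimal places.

risk difference = 0.5110 − 0.1450 = 0.3660 → 36.600 percentage points

36.600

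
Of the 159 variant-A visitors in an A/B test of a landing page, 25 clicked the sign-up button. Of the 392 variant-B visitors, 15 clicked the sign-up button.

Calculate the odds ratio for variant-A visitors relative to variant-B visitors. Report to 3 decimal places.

OR = (25 × 377) / (134 × 15) = 9425/2010 ≈ 4.689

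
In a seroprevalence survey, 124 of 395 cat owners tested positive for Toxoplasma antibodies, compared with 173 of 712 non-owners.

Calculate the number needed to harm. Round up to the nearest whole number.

risk, cat owners = 124/395 = 0.313924
risk, non-owners = 173/712 = 0.242978
absolute risk difference = 0.070947
1 / 0.070947 = 14.095 → round up → 15

NNH ≈ 15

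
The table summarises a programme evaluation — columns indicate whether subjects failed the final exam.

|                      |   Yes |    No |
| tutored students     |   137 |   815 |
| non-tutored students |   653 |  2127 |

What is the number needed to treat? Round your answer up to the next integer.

risk, tutored students = 137/952 = 0.143908
risk, non-tutored students = 653/2780 = 0.234892
absolute risk difference = 0.090985
1 / 0.090985 = 10.991 → round up → 11

NNT = 11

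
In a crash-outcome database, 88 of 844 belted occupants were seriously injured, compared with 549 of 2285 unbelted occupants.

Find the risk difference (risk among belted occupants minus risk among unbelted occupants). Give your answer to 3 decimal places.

risk, belted occupants = 88/844 = 0.1043
risk, unbelted occupants = 549/2285 = 0.2403
risk difference = 0.1043 − 0.2403 = -0.136

RD ≈ -0.136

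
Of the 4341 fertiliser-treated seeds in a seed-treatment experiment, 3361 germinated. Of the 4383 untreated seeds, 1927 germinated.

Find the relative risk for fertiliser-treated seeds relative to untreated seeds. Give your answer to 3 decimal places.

RR = 1.761

risk, fertiliser-treated seeds = 3361/4341 = 0.7742
risk, untreated seeds = 1927/4383 = 0.4397
RR = 0.7742 / 0.4397 = 1.761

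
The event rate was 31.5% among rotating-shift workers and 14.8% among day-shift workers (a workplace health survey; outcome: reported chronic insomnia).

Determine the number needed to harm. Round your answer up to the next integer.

NNH = 6

absolute risk difference = 0.167000
1 / 0.167000 = 5.988 → round up → 6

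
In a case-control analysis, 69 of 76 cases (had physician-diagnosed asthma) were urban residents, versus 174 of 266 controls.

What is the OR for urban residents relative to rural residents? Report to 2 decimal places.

OR = (69 × 92) / (174 × 7) = 6348/1218 ≈ 5.21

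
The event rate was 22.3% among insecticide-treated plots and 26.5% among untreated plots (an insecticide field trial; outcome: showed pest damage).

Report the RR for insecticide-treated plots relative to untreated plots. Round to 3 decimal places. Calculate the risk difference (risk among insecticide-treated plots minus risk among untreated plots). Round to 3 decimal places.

RR = 0.842; RD = -0.042

RR = 0.2230 / 0.2650 = 0.842
risk difference = 0.2230 − 0.2650 = -0.042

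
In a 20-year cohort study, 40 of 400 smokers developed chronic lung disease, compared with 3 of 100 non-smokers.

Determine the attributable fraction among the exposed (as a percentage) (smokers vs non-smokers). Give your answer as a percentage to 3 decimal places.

AR% = 70.000%

risk, smokers = 40/400 = 0.10000
risk, non-smokers = 3/100 = 0.03000
AR% = (0.10000 − 0.03000) / 0.10000 = 0.7000 → 70.000%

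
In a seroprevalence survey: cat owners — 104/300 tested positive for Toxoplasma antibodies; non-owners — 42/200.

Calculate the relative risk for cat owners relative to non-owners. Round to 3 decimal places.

RR: 1.651

risk, cat owners = 104/300 = 0.3467
risk, non-owners = 42/200 = 0.2100
RR = 0.3467 / 0.2100 = 1.651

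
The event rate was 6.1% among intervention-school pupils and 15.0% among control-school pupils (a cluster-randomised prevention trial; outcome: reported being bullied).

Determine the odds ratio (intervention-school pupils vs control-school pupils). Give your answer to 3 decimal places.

0.368

odds, intervention-school pupils = 0.0610/0.9390 = 0.0650
odds, control-school pupils = 0.1500/0.8500 = 0.1765
OR = 0.0650 / 0.1765 = 0.368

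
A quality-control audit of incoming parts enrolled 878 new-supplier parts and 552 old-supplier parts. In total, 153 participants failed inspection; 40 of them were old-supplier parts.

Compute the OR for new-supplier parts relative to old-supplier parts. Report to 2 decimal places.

1.89

new-supplier parts with the outcome: 153 − 40 = 113
new-supplier parts without the outcome: 878 − 113 = 765
old-supplier parts without the outcome: 552 − 40 = 512
odds, new-supplier parts = 113/765 = 0.1477
odds, old-supplier parts = 40/512 = 0.0781
OR = 0.1477 / 0.0781 = 1.89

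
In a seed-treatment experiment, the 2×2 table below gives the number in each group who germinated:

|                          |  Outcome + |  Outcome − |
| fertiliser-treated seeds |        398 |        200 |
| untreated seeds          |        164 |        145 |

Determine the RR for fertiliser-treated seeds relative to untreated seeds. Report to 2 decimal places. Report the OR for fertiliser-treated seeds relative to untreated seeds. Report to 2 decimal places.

risk, fertiliser-treated seeds = 398/598 = 0.6656
risk, untreated seeds = 164/309 = 0.5307
RR = 0.6656 / 0.5307 = 1.25
OR = (398 × 145) / (200 × 164) = 57710/32800 ≈ 1.76

RR = 1.25; OR = 1.76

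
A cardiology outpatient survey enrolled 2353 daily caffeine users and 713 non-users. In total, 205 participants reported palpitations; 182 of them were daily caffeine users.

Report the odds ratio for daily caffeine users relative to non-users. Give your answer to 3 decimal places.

daily caffeine users without the outcome: 2353 − 182 = 2171
non-users with the outcome: 205 − 182 = 23
non-users without the outcome: 713 − 23 = 690
odds, daily caffeine users = 182/2171 = 0.08383
odds, non-users = 23/690 = 0.03333
OR = 0.08383 / 0.03333 = 2.515

2.515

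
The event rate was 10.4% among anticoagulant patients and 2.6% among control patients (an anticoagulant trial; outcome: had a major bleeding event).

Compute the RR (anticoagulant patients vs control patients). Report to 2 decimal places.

RR = 0.10400 / 0.02600 = 4.00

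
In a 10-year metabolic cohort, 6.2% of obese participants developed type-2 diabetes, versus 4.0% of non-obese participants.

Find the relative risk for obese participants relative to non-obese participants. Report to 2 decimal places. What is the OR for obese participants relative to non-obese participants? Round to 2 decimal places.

RR = 0.06200 / 0.04000 = 1.55
odds, obese participants = 0.06200/0.93800 = 0.06610
odds, non-obese participants = 0.04000/0.96000 = 0.04167
OR = 0.06610 / 0.04167 = 1.59

RR = 1.55; OR = 1.59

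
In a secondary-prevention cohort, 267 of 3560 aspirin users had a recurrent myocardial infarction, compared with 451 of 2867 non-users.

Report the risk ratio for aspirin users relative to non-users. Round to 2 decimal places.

risk, aspirin users = 267/3560 = 0.0750
risk, non-users = 451/2867 = 0.1573
RR = 0.0750 / 0.1573 = 0.48

RR = 0.48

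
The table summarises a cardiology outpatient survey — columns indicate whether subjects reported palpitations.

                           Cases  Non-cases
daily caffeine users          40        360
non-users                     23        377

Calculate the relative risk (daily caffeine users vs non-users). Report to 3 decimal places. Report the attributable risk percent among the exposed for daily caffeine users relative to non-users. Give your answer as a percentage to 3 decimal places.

risk, daily caffeine users = 40/400 = 0.1000
risk, non-users = 23/400 = 0.0575
RR = 0.1000 / 0.0575 = 1.739
AR% = (0.1000 − 0.0575) / 0.1000 = 0.4250 → 42.500%

RR = 1.739; AR% = 42.500%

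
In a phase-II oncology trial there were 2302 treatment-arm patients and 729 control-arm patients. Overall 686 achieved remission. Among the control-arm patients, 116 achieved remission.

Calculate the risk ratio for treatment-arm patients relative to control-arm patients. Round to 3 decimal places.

1.556

treatment-arm patients with the outcome: 686 − 116 = 570
treatment-arm patients without the outcome: 2302 − 570 = 1732
control-arm patients without the outcome: 729 − 116 = 613
risk, treatment-arm patients = 570/2302 = 0.2476
risk, control-arm patients = 116/729 = 0.1591
RR = 0.2476 / 0.1591 = 1.556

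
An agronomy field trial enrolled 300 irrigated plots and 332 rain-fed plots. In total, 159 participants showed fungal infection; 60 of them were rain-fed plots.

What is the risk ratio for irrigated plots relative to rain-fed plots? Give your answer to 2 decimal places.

1.83

irrigated plots with the outcome: 159 − 60 = 99
irrigated plots without the outcome: 300 − 99 = 201
rain-fed plots without the outcome: 332 − 60 = 272
risk, irrigated plots = 99/300 = 0.3300
risk, rain-fed plots = 60/332 = 0.1807
RR = 0.3300 / 0.1807 = 1.83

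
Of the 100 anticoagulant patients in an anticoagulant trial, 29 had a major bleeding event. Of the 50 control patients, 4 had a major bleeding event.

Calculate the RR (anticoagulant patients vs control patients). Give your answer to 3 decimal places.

3.625

risk, anticoagulant patients = 29/100 = 0.2900
risk, control patients = 4/50 = 0.0800
RR = 0.2900 / 0.0800 = 3.625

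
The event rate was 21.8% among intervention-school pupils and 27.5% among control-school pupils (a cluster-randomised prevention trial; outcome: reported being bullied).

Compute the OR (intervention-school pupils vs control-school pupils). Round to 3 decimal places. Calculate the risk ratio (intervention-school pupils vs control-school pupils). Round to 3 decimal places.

odds, intervention-school pupils = 0.2180/0.7820 = 0.2788
odds, control-school pupils = 0.2750/0.7250 = 0.3793
OR = 0.2788 / 0.3793 = 0.735
RR = 0.2180 / 0.2750 = 0.793

OR = 0.735; RR = 0.793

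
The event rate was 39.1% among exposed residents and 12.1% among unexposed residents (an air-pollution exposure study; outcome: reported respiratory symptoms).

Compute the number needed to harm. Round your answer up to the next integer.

absolute risk difference = 0.270000
1 / 0.270000 = 3.704 → round up → 4

NNH = 4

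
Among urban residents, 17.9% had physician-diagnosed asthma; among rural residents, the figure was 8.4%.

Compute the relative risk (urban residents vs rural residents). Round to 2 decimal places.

RR = 0.1790 / 0.0840 = 2.13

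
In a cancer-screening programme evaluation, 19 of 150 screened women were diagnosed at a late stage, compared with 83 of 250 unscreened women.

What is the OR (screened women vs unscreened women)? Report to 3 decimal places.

0.292

odds, screened women = 19/131 = 0.1450
odds, unscreened women = 83/167 = 0.4970
OR = 0.1450 / 0.4970 = 0.292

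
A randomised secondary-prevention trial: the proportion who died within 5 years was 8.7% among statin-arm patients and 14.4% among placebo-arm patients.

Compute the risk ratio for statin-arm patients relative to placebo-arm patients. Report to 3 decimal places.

RR = 0.0870 / 0.1440 = 0.604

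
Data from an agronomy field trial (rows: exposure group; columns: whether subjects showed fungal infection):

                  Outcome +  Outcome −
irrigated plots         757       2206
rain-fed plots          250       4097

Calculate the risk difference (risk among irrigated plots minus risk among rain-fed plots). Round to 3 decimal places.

risk, irrigated plots = 757/2963 = 0.2555
risk, rain-fed plots = 250/4347 = 0.0575
risk difference = 0.2555 − 0.0575 = 0.198

RD ≈ 0.198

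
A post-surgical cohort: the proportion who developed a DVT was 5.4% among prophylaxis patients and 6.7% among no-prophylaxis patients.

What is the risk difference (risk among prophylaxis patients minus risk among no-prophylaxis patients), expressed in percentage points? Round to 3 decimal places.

RD = -1.300

risk difference = 0.0540 − 0.0670 = -0.0130 → -1.300 percentage points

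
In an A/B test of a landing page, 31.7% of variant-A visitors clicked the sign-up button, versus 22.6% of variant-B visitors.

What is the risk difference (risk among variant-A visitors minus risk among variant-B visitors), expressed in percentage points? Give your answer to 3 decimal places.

risk difference = 0.3170 − 0.2260 = 0.0910 → 9.100 percentage points

RD: 9.100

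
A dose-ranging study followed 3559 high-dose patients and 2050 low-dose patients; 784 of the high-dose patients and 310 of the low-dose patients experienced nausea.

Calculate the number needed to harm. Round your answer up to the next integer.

15

risk, high-dose patients = 784/3559 = 0.220287
risk, low-dose patients = 310/2050 = 0.151220
absolute risk difference = 0.069067
1 / 0.069067 = 14.479 → round up → 15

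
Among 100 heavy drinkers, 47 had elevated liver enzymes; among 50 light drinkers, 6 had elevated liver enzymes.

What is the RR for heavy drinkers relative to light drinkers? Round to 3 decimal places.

3.917

risk, heavy drinkers = 47/100 = 0.4700
risk, light drinkers = 6/50 = 0.1200
RR = 0.4700 / 0.1200 = 3.917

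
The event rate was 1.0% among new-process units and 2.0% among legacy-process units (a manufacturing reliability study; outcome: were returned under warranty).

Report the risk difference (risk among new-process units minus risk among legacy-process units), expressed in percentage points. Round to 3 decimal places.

RD: -1.000

risk difference = 0.01000 − 0.02000 = -0.01000 → -1.000 percentage points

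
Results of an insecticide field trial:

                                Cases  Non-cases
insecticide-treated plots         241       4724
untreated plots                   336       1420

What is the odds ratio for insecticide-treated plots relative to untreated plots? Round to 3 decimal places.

OR ≈ 0.216

odds, insecticide-treated plots = 241/4724 = 0.05102
odds, untreated plots = 336/1420 = 0.23662
OR = 0.05102 / 0.23662 = 0.216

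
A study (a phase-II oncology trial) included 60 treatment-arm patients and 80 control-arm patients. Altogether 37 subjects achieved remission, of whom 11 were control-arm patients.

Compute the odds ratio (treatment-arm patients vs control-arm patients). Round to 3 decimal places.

4.797

treatment-arm patients with the outcome: 37 − 11 = 26
treatment-arm patients without the outcome: 60 − 26 = 34
control-arm patients without the outcome: 80 − 11 = 69
odds, treatment-arm patients = 26/34 = 0.7647
odds, control-arm patients = 11/69 = 0.1594
OR = 0.7647 / 0.1594 = 4.797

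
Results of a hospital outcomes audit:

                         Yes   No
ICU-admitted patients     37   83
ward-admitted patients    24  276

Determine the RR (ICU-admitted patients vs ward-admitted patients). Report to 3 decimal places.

risk, ICU-admitted patients = 37/120 = 0.3083
risk, ward-admitted patients = 24/300 = 0.0800
RR = 0.3083 / 0.0800 = 3.854

RR = 3.854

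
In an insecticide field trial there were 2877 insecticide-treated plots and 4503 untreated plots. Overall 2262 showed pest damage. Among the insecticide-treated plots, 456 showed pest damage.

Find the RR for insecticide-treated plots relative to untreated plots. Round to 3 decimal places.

insecticide-treated plots without the outcome: 2877 − 456 = 2421
untreated plots with the outcome: 2262 − 456 = 1806
untreated plots without the outcome: 4503 − 1806 = 2697
risk, insecticide-treated plots = 456/2877 = 0.1585
risk, untreated plots = 1806/4503 = 0.4011
RR = 0.1585 / 0.4011 = 0.395

0.395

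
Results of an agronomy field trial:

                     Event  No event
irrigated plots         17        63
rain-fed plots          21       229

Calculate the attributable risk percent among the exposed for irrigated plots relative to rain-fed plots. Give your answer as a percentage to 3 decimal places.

risk, irrigated plots = 17/80 = 0.2125
risk, rain-fed plots = 21/250 = 0.0840
AR% = (0.2125 − 0.0840) / 0.2125 = 0.6047 → 60.471%

AR%: 60.471%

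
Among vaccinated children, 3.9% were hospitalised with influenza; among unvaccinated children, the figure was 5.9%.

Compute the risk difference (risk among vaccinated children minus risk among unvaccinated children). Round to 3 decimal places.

risk difference = 0.03900 − 0.05900 = -0.020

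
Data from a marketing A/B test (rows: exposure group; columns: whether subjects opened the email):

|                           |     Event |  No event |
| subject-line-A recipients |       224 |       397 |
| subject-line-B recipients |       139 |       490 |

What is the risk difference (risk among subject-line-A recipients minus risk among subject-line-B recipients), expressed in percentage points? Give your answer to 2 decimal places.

RD = 13.97

risk, subject-line-A recipients = 224/621 = 0.3607
risk, subject-line-B recipients = 139/629 = 0.2210
risk difference = 0.3607 − 0.2210 = 0.1397 → 13.97 percentage points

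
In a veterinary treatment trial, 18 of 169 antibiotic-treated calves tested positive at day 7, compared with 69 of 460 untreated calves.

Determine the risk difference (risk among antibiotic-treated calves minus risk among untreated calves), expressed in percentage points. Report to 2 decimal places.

risk, antibiotic-treated calves = 18/169 = 0.1065
risk, untreated calves = 69/460 = 0.1500
risk difference = 0.1065 − 0.1500 = -0.0435 → -4.35 percentage points

RD ≈ -4.35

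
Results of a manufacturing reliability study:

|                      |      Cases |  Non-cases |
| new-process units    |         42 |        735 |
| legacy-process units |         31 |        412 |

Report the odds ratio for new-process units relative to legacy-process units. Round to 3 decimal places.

OR = (42 × 412) / (735 × 31) = 17304/22785 ≈ 0.759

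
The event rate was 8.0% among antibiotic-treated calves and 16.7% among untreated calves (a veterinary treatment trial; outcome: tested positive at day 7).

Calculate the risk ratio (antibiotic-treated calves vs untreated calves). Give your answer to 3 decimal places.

RR = 0.0800 / 0.1670 = 0.479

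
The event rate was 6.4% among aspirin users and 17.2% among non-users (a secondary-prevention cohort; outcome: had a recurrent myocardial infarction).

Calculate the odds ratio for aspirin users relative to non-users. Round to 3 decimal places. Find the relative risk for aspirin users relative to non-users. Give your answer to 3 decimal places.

odds, aspirin users = 0.0640/0.9360 = 0.0684
odds, non-users = 0.1720/0.8280 = 0.2077
OR = 0.0684 / 0.2077 = 0.329
RR = 0.0640 / 0.1720 = 0.372

OR = 0.329; RR = 0.372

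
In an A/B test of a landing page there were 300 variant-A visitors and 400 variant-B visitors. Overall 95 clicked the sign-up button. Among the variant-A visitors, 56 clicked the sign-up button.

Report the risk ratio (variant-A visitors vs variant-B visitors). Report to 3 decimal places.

RR: 1.915

variant-A visitors without the outcome: 300 − 56 = 244
variant-B visitors with the outcome: 95 − 56 = 39
variant-B visitors without the outcome: 400 − 39 = 361
risk, variant-A visitors = 56/300 = 0.1867
risk, variant-B visitors = 39/400 = 0.0975
RR = 0.1867 / 0.0975 = 1.915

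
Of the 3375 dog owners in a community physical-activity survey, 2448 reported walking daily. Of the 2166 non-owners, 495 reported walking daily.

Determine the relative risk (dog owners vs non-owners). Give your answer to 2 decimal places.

RR ≈ 3.17

risk, dog owners = 2448/3375 = 0.7253
risk, non-owners = 495/2166 = 0.2285
RR = 0.7253 / 0.2285 = 3.17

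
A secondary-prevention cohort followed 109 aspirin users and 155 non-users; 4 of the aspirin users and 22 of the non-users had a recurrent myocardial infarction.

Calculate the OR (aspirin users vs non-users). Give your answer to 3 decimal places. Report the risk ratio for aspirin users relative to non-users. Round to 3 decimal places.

OR = 0.230; RR = 0.259

OR = (4 × 133) / (105 × 22) = 532/2310 ≈ 0.230
risk, aspirin users = 4/109 = 0.03670
risk, non-users = 22/155 = 0.14194
RR = 0.03670 / 0.14194 = 0.259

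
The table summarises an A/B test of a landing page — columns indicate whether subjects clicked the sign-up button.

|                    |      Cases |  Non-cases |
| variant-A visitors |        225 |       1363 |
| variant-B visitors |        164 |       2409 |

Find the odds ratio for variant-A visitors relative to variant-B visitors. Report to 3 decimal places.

OR = (225 × 2409) / (1363 × 164) = 542025/223532 ≈ 2.425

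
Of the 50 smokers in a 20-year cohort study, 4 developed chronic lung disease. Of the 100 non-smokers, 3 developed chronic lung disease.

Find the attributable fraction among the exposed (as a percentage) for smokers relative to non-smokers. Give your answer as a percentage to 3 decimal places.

risk, smokers = 4/50 = 0.08000
risk, non-smokers = 3/100 = 0.03000
AR% = (0.08000 − 0.03000) / 0.08000 = 0.6250 → 62.500%

62.500%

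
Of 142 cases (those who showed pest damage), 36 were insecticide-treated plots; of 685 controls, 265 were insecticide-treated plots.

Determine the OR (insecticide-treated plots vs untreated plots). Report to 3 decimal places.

OR = (36 × 420) / (265 × 106) = 15120/28090 ≈ 0.538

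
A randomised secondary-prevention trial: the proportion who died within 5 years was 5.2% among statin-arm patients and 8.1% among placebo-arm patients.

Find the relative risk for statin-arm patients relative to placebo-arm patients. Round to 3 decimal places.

RR = 0.0520 / 0.0810 = 0.642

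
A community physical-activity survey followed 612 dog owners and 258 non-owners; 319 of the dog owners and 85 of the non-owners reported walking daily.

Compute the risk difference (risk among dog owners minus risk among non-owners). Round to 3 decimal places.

risk, dog owners = 319/612 = 0.5212
risk, non-owners = 85/258 = 0.3295
risk difference = 0.5212 − 0.3295 = 0.192

0.192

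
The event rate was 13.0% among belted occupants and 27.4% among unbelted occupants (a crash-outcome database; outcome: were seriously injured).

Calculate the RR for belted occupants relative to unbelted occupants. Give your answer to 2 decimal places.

RR = 0.1300 / 0.2740 = 0.47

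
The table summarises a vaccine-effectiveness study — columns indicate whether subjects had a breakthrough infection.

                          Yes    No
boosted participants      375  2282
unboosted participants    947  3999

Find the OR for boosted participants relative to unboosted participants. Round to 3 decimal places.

odds, boosted participants = 375/2282 = 0.1643
odds, unboosted participants = 947/3999 = 0.2368
OR = 0.1643 / 0.2368 = 0.694

0.694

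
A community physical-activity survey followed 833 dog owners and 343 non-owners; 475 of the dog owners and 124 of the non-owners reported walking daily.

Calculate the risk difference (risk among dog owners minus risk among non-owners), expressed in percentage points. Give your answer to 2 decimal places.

risk, dog owners = 475/833 = 0.5702
risk, non-owners = 124/343 = 0.3615
risk difference = 0.5702 − 0.3615 = 0.2087 → 20.87 percentage points

RD ≈ 20.87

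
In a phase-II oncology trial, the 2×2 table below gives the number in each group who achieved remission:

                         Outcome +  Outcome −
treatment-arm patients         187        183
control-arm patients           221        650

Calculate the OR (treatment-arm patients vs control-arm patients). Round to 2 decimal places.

odds, treatment-arm patients = 187/183 = 1.0219
odds, control-arm patients = 221/650 = 0.3400
OR = 1.0219 / 0.3400 = 3.01

3.01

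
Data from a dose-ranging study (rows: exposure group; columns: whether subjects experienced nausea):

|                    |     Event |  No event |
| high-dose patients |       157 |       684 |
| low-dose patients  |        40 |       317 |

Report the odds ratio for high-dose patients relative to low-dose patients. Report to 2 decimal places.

OR: 1.82

odds, high-dose patients = 157/684 = 0.2295
odds, low-dose patients = 40/317 = 0.1262
OR = 0.2295 / 0.1262 = 1.82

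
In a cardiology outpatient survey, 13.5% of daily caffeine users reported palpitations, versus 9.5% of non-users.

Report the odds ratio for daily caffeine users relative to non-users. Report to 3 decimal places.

odds, daily caffeine users = 0.1350/0.8650 = 0.1561
odds, non-users = 0.0950/0.9050 = 0.1050
OR = 0.1561 / 0.1050 = 1.487

1.487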